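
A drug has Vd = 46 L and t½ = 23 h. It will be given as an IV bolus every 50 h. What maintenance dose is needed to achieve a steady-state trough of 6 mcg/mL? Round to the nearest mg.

τ/t½ = 50/23 ≈ 2.1739, so f = (1/2)^(50/23) ≈ 0.221609.
Cmin,ss = (D/Vd)·f/(1−f), so D = Cmin,ss·Vd·(1−f)/f.
D = 6 × 46 × (1−f)/f ≈ 6 × 46 × 3.51245 ≈ 969.44 mg.

969 mg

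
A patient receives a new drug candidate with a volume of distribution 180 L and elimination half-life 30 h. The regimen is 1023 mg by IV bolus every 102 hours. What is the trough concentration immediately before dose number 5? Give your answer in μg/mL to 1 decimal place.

0.6 μg/mL

f = (1/2)^(τ/t½) = (1/2)^(102/30) ≈ 0.0947.
C₀ = D/Vd = 1023/180 ≈ 5.683 μg/mL.
Before the 5th dose, 4 doses have been given. Superposition: Cmin = C₀·(f + f² + … + f^4).
≈ 5.683 × (0.0947 + 0.0090 + 0.0008 + 0.0001) ≈ 5.683 × 0.1046 ≈ 0.594 μg/mL.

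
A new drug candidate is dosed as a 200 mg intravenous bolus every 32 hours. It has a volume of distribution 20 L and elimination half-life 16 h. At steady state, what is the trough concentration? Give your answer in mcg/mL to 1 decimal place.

The dosing interval is 2 half-lives, so f = 2^(−2) = 0.25.
Accumulation ratio R = 1/(1 − f) = 1/0.75 = 4/3.
Single-dose peak C₀ = D/Vd = 200/20 = 10 mcg/mL.
Steady-state peak Cmax,ss = C₀·R = 10 × 4/3 ≈ 13.333 mcg/mL.
Steady-state trough Cmin,ss = Cmax,ss·f ≈ 13.333 × 0.25 ≈ 3.333 mcg/mL.

3.3 mcg/mL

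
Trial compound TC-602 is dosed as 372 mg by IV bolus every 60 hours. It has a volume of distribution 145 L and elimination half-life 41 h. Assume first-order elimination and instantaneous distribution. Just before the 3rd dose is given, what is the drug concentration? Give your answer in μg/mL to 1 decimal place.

f = (1/2)^(τ/t½) = (1/2)^(60/41) ≈ 0.3626.
C₀ = D/Vd = 372/145 ≈ 2.566 μg/mL.
Before the 3rd dose, 2 doses have been given. Superposition: Cmin = C₀·(f + f²).
≈ 2.566 × (0.3626 + 0.1315) ≈ 2.566 × 0.4941 ≈ 1.268 μg/mL.

1.3 μg/mL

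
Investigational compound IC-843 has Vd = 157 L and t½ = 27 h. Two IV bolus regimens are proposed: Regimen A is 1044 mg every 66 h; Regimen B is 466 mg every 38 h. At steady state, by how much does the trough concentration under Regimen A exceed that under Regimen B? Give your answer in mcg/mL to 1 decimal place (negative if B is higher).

Regimen A: f = (1/2)^(66/27) ≈ 0.1837; Cmin,ss = (1044/157)·f/(1−f) ≈ 1.496 mcg/mL.
Regimen B: f = (1/2)^(38/27) ≈ 0.3770; Cmin,ss = (466/157)·f/(1−f) ≈ 1.796 mcg/mL.
Difference ≈ 1.496 − 1.796 ≈ -0.300 mcg/mL.

-0.3 mcg/mL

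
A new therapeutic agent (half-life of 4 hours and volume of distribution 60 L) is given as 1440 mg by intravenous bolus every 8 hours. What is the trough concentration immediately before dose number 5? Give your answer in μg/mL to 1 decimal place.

f = (1/2)^(τ/t½) = (1/2)^(8/4) ≈ 0.2500.
C₀ = D/Vd = 1440/60 ≈ 24.000 μg/mL.
Before the 5th dose, 4 doses have been given. Superposition: Cmin = C₀·(f + f² + … + f^4).
≈ 24.000 × (0.2500 + 0.0625 + 0.0156 + 0.0039) ≈ 24.000 × 0.3320 ≈ 7.968 μg/mL.

8.0 μg/mL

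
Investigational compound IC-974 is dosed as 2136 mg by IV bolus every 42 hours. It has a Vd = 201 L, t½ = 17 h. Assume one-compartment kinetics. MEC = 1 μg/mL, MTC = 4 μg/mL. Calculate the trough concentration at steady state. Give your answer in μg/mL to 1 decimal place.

2.3 μg/mL

k = ln2/t½ = ln2/17 ≈ 0.040773 h⁻¹; fraction remaining f = e^(−kτ) = e^(−0.040773×42) ≈ 0.1804.
Accumulation ratio R = 1/(1 − f) ≈ 1/0.8196 ≈ 1.2201.
Single-dose peak C₀ = D/Vd = 2136/201 ≈ 10.627 μg/mL.
Cmax,ss = C₀/(1 − f) ≈ 10.627/0.8196 ≈ 12.966 μg/mL.
Steady-state trough Cmin,ss = Cmax,ss·f ≈ 12.966 × 0.1804 ≈ 2.339 μg/mL.
Trough 2.3 μg/mL vs MEC 1 μg/mL: adequate.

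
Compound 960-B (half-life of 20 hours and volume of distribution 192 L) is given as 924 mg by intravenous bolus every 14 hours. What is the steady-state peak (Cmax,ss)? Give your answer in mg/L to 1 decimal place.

12.5 mg/L

τ/t½ = 14/20 ≈ 0.7, so fraction remaining f = (1/2)^(14/20) ≈ 0.6156.
At steady state, accumulation factor R = 1/(1 − e^(−kτ)) ≈ 2.6015.
Each bolus raises the concentration by D/Vd = 924/192 ≈ 4.812 mg/L.
Cmax,ss = C₀/(1 − f) ≈ 4.812/0.3844 ≈ 12.518 mg/L.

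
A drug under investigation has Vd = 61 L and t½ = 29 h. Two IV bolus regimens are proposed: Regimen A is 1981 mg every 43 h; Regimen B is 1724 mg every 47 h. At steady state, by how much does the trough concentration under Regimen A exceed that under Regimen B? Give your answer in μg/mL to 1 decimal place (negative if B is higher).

4.5 μg/mL

Regimen A: f = (1/2)^(43/29) ≈ 0.3578; Cmin,ss = (1981/61)·f/(1−f) ≈ 18.094 μg/mL.
Regimen B: f = (1/2)^(47/29) ≈ 0.3252; Cmin,ss = (1724/61)·f/(1−f) ≈ 13.620 μg/mL.
Difference ≈ 18.094 − 13.620 ≈ 4.474 μg/mL.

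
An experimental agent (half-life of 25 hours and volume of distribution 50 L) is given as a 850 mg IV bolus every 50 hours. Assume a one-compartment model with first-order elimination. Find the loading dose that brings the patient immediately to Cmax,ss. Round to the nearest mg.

f = (1/2)^(50/25) ≈ 0.250000; accumulation ratio R = 1/(1−f) ≈ 1.33333.
Loading dose to hit Cmax,ss on first dose: D_load = D_maint·R ≈ 850 × 1.33333 ≈ 1133.33 mg.

1133 mg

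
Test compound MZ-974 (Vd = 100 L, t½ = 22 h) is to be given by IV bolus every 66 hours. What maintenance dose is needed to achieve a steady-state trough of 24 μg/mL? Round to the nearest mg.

τ/t½ = 66/22 ≈ 3, so f = (1/2)^(66/22) ≈ 0.125000.
Cmin,ss = (D/Vd)·f/(1−f), so D = Cmin,ss·Vd·(1−f)/f.
D = 24 × 100 × (1−f)/f ≈ 24 × 100 × 7.00000 ≈ 16800.00 mg.

16800 mg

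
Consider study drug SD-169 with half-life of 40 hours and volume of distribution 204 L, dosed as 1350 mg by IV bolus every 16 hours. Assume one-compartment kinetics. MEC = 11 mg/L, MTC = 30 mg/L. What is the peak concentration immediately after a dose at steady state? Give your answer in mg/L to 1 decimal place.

Over one 16-h interval, 16/40 ≈ 0.4 half-lives elapse, leaving f ≈ 0.7579 of each dose.
Accumulation ratio R = 1/(1 − f) ≈ 1/0.2421 ≈ 4.1305.
Each bolus raises the concentration by D/Vd = 1350/204 ≈ 6.618 mg/L.
Cmax,ss = C₀/(1 − f) ≈ 6.618/0.2421 ≈ 27.336 mg/L.
Peak 27.3 mg/L vs MTC 30 mg/L: below toxic threshold.

27.3 mg/L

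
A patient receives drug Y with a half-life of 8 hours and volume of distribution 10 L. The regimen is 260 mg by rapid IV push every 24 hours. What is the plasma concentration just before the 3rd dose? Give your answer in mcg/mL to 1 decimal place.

3.7 mcg/mL

f = (1/2)^(τ/t½) = (1/2)^(24/8) ≈ 0.1250.
C₀ = D/Vd = 260/10 ≈ 26.000 mcg/mL.
Before the 3rd dose, 2 doses have been given. Superposition: Cmin = C₀·(f + f²).
≈ 26.000 × (0.1250 + 0.0156) ≈ 26.000 × 0.1406 ≈ 3.656 mcg/mL.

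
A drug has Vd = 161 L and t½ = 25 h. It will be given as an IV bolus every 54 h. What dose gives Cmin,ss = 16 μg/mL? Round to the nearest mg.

8937 mg

τ/t½ = 54/25 ≈ 2.16, so f = (1/2)^(54/25) ≈ 0.223756.
Cmin,ss = (D/Vd)·f/(1−f), so D = Cmin,ss·Vd·(1−f)/f.
D = 16 × 161 × (1−f)/f ≈ 16 × 161 × 3.46915 ≈ 8936.53 mg.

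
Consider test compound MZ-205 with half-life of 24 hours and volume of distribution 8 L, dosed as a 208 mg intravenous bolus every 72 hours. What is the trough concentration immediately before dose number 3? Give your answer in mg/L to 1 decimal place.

3.7 mg/L

f = (1/2)^(τ/t½) = (1/2)^(72/24) ≈ 0.1250.
C₀ = D/Vd = 208/8 ≈ 26.000 mg/L.
Before the 3rd dose, 2 doses have been given. Superposition: Cmin = C₀·(f + f²).
≈ 26.000 × (0.1250 + 0.0156) ≈ 26.000 × 0.1406 ≈ 3.656 mg/L.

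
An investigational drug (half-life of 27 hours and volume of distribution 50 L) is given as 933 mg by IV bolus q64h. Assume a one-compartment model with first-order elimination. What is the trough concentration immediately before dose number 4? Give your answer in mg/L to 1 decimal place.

4.4 mg/L

f = (1/2)^(τ/t½) = (1/2)^(64/27) ≈ 0.1934.
C₀ = D/Vd = 933/50 ≈ 18.660 mg/L.
Before the 4th dose, 3 doses have been given. Superposition: Cmin = C₀·(f + f² + … + f^3).
≈ 18.660 × (0.1934 + 0.0374 + 0.0072) ≈ 18.660 × 0.2380 ≈ 4.441 mg/L.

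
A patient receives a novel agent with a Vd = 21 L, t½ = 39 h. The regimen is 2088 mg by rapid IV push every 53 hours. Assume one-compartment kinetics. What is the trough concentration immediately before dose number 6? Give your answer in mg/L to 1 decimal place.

63.0 mg/L

f = (1/2)^(τ/t½) = (1/2)^(53/39) ≈ 0.3899.
C₀ = D/Vd = 2088/21 ≈ 99.429 mg/L.
Before the 6th dose, 5 doses have been given. Superposition: Cmin = C₀·(f + f² + … + f^5).
≈ 99.429 × (0.3899 + 0.1520 + 0.0593 + 0.0231 + 0.0090) ≈ 99.429 × 0.6333 ≈ 62.968 mg/L.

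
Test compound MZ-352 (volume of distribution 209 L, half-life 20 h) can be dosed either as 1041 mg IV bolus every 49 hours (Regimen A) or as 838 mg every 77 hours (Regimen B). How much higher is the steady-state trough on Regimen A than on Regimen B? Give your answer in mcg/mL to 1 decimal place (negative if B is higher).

0.8 mcg/mL

Regimen A: f = (1/2)^(49/20) ≈ 0.1830; Cmin,ss = (1041/209)·f/(1−f) ≈ 1.116 mcg/mL.
Regimen B: f = (1/2)^(77/20) ≈ 0.0693; Cmin,ss = (838/209)·f/(1−f) ≈ 0.299 mcg/mL.
Difference ≈ 1.116 − 0.299 ≈ 0.817 mcg/mL.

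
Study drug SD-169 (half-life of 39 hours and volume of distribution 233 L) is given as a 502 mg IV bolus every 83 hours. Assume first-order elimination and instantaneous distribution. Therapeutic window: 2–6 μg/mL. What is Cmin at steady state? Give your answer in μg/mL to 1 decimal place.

τ/t½ = 83/39 ≈ 2.1282, so fraction remaining f = (1/2)^(83/39) ≈ 0.2287.
Each bolus raises the concentration by D/Vd = 502/233 ≈ 2.155 μg/mL.
Steady-state trough Cmin,ss = C₀·f/(1−f) ≈ 2.155 × 0.2287/0.7713 ≈ 0.639 μg/mL.
Trough 0.6 μg/mL vs MEC 2 μg/mL: subtherapeutic.

0.6 μg/mL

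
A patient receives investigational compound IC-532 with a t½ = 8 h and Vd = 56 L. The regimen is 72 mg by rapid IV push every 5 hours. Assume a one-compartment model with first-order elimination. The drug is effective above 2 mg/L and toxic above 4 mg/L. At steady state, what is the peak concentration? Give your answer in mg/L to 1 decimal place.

τ/t½ = 5/8 ≈ 0.625, so fraction remaining f = (1/2)^(5/8) ≈ 0.6484.
Accumulation ratio R = 1/(1 − f) ≈ 1/0.3516 ≈ 2.8441.
Each bolus raises the concentration by D/Vd = 72/56 ≈ 1.286 mg/L.
Cmax,ss = C₀/(1 − f) ≈ 1.286/0.3516 ≈ 3.658 mg/L.
Peak 3.7 mg/L vs MTC 4 mg/L: below toxic threshold.

3.7 mg/L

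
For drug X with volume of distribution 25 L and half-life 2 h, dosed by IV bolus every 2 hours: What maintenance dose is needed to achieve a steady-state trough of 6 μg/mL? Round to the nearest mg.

τ/t½ = 2/2 ≈ 1, so f = (1/2)^(2/2) ≈ 0.500000.
Cmin,ss = (D/Vd)·f/(1−f), so D = Cmin,ss·Vd·(1−f)/f.
D = 6 × 25 × (1−f)/f ≈ 6 × 25 × 1.00000 ≈ 150.00 mg.

150 mg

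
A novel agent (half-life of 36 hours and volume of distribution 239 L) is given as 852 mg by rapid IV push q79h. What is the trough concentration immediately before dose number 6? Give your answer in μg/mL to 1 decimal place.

f = (1/2)^(τ/t½) = (1/2)^(79/36) ≈ 0.2185.
C₀ = D/Vd = 852/239 ≈ 3.565 μg/mL.
Before the 6th dose, 5 doses have been given. Superposition: Cmin = C₀·(f + f² + … + f^5).
≈ 3.565 × (0.2185 + 0.0477 + 0.0104 + 0.0023 + 0.0005) ≈ 3.565 × 0.2794 ≈ 0.996 μg/mL.

1.0 μg/mL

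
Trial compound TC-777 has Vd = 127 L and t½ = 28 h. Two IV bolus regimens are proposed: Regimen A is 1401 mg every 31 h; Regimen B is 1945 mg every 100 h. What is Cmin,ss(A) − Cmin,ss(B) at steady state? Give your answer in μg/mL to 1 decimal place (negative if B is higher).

8.2 μg/mL

Regimen A: f = (1/2)^(31/28) ≈ 0.4642; Cmin,ss = (1401/127)·f/(1−f) ≈ 9.557 μg/mL.
Regimen B: f = (1/2)^(100/28) ≈ 0.0841; Cmin,ss = (1945/127)·f/(1−f) ≈ 1.406 μg/mL.
Difference ≈ 9.557 − 1.406 ≈ 8.151 μg/mL.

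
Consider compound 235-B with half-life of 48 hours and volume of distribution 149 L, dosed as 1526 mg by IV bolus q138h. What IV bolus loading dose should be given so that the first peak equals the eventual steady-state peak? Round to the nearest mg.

1767 mg

f = (1/2)^(138/48) ≈ 0.136313; accumulation ratio R = 1/(1−f) ≈ 1.15783.
Loading dose to hit Cmax,ss on first dose: D_load = D_maint·R ≈ 1526 × 1.15783 ≈ 1766.85 mg.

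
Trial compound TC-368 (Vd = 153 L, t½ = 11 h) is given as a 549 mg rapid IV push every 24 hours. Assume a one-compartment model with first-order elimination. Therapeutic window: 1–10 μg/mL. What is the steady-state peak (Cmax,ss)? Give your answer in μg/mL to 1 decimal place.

4.6 μg/mL

k = ln2/t½ = ln2/11 ≈ 0.063013 h⁻¹; fraction remaining f = e^(−kτ) = e^(−0.063013×24) ≈ 0.2204.
Accumulation ratio R = 1/(1 − f) ≈ 1/0.7796 ≈ 1.2827.
Each bolus raises the concentration by D/Vd = 549/153 ≈ 3.588 μg/mL.
Cmax,ss = C₀/(1 − f) ≈ 3.588/0.7796 ≈ 4.602 μg/mL.
Peak 4.6 μg/mL vs MTC 10 μg/mL: below toxic threshold.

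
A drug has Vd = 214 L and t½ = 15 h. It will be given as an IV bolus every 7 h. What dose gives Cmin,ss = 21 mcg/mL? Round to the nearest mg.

1716 mg

τ/t½ = 7/15 ≈ 0.46667, so f = (1/2)^(7/15) ≈ 0.723635.
Cmin,ss = (D/Vd)·f/(1−f), so D = Cmin,ss·Vd·(1−f)/f.
D = 21 × 214 × (1−f)/f ≈ 21 × 214 × 0.38191 ≈ 1716.30 mg.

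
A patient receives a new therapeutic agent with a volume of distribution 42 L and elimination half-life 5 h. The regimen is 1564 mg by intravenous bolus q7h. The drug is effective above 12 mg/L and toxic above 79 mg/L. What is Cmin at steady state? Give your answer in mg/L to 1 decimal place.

22.7 mg/L

τ/t½ = 7/5 ≈ 1.4, so fraction remaining f = (1/2)^(7/5) ≈ 0.3789.
Each bolus raises the concentration by D/Vd = 1564/42 ≈ 37.238 mg/L.
Steady-state trough Cmin,ss = C₀·f/(1−f) ≈ 37.238 × 0.3789/0.6211 ≈ 22.717 mg/L.
Trough 22.7 mg/L vs MEC 12 mg/L: adequate.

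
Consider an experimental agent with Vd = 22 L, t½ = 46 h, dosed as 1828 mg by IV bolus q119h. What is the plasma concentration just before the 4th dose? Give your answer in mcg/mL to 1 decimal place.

f = (1/2)^(τ/t½) = (1/2)^(119/46) ≈ 0.1664.
C₀ = D/Vd = 1828/22 ≈ 83.091 mcg/mL.
Before the 4th dose, 3 doses have been given. Superposition: Cmin = C₀·(f + f² + … + f^3).
≈ 83.091 × (0.1664 + 0.0277 + 0.0046) ≈ 83.091 × 0.1987 ≈ 16.510 mcg/mL.

16.5 mcg/mL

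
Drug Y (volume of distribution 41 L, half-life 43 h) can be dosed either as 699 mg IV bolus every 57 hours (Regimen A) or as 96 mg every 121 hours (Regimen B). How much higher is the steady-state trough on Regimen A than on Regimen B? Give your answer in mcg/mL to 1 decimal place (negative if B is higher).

10.9 mcg/mL

Regimen A: f = (1/2)^(57/43) ≈ 0.3990; Cmin,ss = (699/41)·f/(1−f) ≈ 11.319 mcg/mL.
Regimen B: f = (1/2)^(121/43) ≈ 0.1422; Cmin,ss = (96/41)·f/(1−f) ≈ 0.388 mcg/mL.
Difference ≈ 11.319 − 0.388 ≈ 10.931 mcg/mL.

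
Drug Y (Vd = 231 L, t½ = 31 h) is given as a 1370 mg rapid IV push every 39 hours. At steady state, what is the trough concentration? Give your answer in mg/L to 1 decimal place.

Over one 39-h interval, 39/31 ≈ 1.2581 half-lives elapse, leaving f ≈ 0.4181 of each dose.
Single-dose peak C₀ = D/Vd = 1370/231 ≈ 5.931 mg/L.
Steady-state trough Cmin,ss = C₀·f/(1−f) ≈ 5.931 × 0.4181/0.5819 ≈ 4.261 mg/L.

4.3 mg/L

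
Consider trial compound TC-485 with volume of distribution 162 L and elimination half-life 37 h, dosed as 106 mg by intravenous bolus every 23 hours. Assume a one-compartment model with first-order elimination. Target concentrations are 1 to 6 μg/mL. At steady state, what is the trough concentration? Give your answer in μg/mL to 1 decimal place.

k = ln2/t½ = ln2/37 ≈ 0.018734 h⁻¹; fraction remaining f = e^(−kτ) = e^(−0.018734×23) ≈ 0.6499.
Accumulation ratio R = 1/(1 − f) ≈ 1/0.3501 ≈ 2.8563.
Single-dose peak C₀ = D/Vd = 106/162 ≈ 0.654 μg/mL.
Steady-state peak Cmax,ss = C₀·R ≈ 0.654 × 2.8563 ≈ 1.868 μg/mL.
Steady-state trough Cmin,ss = Cmax,ss·f ≈ 1.868 × 0.6499 ≈ 1.214 μg/mL.
Trough 1.2 μg/mL vs MEC 1 μg/mL: adequate.

1.2 μg/mL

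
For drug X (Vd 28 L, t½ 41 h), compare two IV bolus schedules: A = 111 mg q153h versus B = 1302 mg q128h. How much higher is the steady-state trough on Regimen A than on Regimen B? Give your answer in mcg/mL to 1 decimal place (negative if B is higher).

Regimen A: f = (1/2)^(153/41) ≈ 0.0753; Cmin,ss = (111/28)·f/(1−f) ≈ 0.323 mcg/mL.
Regimen B: f = (1/2)^(128/41) ≈ 0.1149; Cmin,ss = (1302/28)·f/(1−f) ≈ 6.036 mcg/mL.
Difference ≈ 0.323 − 6.036 ≈ -5.713 mcg/mL.

-5.7 mcg/mL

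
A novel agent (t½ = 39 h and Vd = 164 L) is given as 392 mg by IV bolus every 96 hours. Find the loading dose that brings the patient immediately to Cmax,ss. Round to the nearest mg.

f = (1/2)^(96/39) ≈ 0.181553; accumulation ratio R = 1/(1−f) ≈ 1.22183.
Loading dose to hit Cmax,ss on first dose: D_load = D_maint·R ≈ 392 × 1.22183 ≈ 478.96 mg.

479 mg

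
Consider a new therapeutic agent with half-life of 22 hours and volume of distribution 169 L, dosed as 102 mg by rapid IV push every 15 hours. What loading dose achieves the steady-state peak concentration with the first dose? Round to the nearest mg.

f = (1/2)^(15/22) ≈ 0.623379; accumulation ratio R = 1/(1−f) ≈ 2.65519.
Loading dose to hit Cmax,ss on first dose: D_load = D_maint·R ≈ 102 × 2.65519 ≈ 270.83 mg.

271 mg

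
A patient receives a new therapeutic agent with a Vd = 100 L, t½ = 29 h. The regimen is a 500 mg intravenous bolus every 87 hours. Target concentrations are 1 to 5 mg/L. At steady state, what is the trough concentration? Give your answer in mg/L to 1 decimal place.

The dosing interval is 3 half-lives, so f = 2^(−3) = 0.125.
At steady state, R = 1/(1 − 0.125) = 8/7.
Single-dose peak C₀ = D/Vd = 500/100 = 5 mg/L.
Steady-state peak Cmax,ss = C₀·R = 5 × 8/7 ≈ 5.714 mg/L.
Steady-state trough Cmin,ss = Cmax,ss·f ≈ 5.714 × 0.125 ≈ 0.714 mg/L.
Trough 0.7 mg/L vs MEC 1 mg/L: subtherapeutic.

0.7 mg/L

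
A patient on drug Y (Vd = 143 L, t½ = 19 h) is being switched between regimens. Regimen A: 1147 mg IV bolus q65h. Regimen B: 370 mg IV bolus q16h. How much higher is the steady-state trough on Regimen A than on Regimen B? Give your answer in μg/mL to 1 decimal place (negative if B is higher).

-2.4 μg/mL

Regimen A: f = (1/2)^(65/19) ≈ 0.0934; Cmin,ss = (1147/143)·f/(1−f) ≈ 0.826 μg/mL.
Regimen B: f = (1/2)^(16/19) ≈ 0.5578; Cmin,ss = (370/143)·f/(1−f) ≈ 3.264 μg/mL.
Difference ≈ 0.826 − 3.264 ≈ -2.438 μg/mL.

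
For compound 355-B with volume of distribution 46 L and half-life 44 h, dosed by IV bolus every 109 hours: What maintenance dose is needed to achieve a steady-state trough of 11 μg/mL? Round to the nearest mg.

τ/t½ = 109/44 ≈ 2.4773, so f = (1/2)^(109/44) ≈ 0.179584.
Cmin,ss = (D/Vd)·f/(1−f), so D = Cmin,ss·Vd·(1−f)/f.
D = 11 × 46 × (1−f)/f ≈ 11 × 46 × 4.56842 ≈ 2311.62 mg.

2312 mg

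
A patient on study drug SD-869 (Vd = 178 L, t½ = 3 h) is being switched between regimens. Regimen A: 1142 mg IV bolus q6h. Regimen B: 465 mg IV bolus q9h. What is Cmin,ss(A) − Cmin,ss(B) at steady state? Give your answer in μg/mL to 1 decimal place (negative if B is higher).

Regimen A: f = (1/2)^(6/3) ≈ 0.2500; Cmin,ss = (1142/178)·f/(1−f) ≈ 2.139 μg/mL.
Regimen B: f = (1/2)^(9/3) ≈ 0.1250; Cmin,ss = (465/178)·f/(1−f) ≈ 0.373 μg/mL.
Difference ≈ 2.139 − 0.373 ≈ 1.766 μg/mL.

1.8 μg/mL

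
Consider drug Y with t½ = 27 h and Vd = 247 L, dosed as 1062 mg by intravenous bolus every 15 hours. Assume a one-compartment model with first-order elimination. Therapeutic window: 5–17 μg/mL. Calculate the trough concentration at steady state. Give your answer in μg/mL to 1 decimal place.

k = ln2/t½ = ln2/27 ≈ 0.025672 h⁻¹; fraction remaining f = e^(−kτ) = e^(−0.025672×15) ≈ 0.6804.
Single-dose peak C₀ = D/Vd = 1062/247 ≈ 4.300 μg/mL.
Steady-state trough Cmin,ss = C₀·f/(1−f) ≈ 4.300 × 0.6804/0.3196 ≈ 9.154 μg/mL.
Trough 9.2 μg/mL vs MEC 5 μg/mL: adequate.

9.2 μg/mL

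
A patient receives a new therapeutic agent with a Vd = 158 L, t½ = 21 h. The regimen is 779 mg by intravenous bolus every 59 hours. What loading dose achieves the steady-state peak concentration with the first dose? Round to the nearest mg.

f = (1/2)^(59/21) ≈ 0.142643; accumulation ratio R = 1/(1−f) ≈ 1.16638.
Loading dose to hit Cmax,ss on first dose: D_load = D_maint·R ≈ 779 × 1.16638 ≈ 908.61 mg.

909 mg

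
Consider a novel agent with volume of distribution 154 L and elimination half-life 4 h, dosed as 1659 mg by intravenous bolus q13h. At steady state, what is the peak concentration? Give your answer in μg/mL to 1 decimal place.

k = ln2/t½ = ln2/4 ≈ 0.173287 h⁻¹; fraction remaining f = e^(−kτ) = e^(−0.173287×13) ≈ 0.1051.
At steady state, accumulation factor R = 1/(1 − e^(−kτ)) ≈ 1.1174.
Single-dose peak C₀ = D/Vd = 1659/154 ≈ 10.773 μg/mL.
Cmax,ss = C₀/(1 − f) ≈ 10.773/0.8949 ≈ 12.038 μg/mL.

12.0 μg/mL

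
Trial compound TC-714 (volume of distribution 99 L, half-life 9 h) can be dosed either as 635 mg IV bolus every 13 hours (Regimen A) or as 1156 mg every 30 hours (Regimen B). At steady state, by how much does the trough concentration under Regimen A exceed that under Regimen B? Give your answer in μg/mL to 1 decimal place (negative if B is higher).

2.4 μg/mL

Regimen A: f = (1/2)^(13/9) ≈ 0.3674; Cmin,ss = (635/99)·f/(1−f) ≈ 3.725 μg/mL.
Regimen B: f = (1/2)^(30/9) ≈ 0.0992; Cmin,ss = (1156/99)·f/(1−f) ≈ 1.286 μg/mL.
Difference ≈ 3.725 − 1.286 ≈ 2.439 μg/mL.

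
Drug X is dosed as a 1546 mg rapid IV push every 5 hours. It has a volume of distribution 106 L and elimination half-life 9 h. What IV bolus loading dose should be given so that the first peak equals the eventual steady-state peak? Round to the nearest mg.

f = (1/2)^(5/9) ≈ 0.680395; accumulation ratio R = 1/(1−f) ≈ 3.12886.
Loading dose to hit Cmax,ss on first dose: D_load = D_maint·R ≈ 1546 × 3.12886 ≈ 4837.22 mg.

4837 mg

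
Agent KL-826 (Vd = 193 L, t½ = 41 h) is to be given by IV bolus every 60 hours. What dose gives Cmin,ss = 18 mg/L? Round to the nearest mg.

6106 mg

τ/t½ = 60/41 ≈ 1.4634, so f = (1/2)^(60/41) ≈ 0.362634.
Cmin,ss = (D/Vd)·f/(1−f), so D = Cmin,ss·Vd·(1−f)/f.
D = 18 × 193 × (1−f)/f ≈ 18 × 193 × 1.75760 ≈ 6105.90 mg.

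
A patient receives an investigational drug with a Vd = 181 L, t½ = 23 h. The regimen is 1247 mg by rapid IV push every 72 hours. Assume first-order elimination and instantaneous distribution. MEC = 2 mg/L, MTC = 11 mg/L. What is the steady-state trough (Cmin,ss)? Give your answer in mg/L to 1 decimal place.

0.9 mg/L

k = ln2/t½ = ln2/23 ≈ 0.030137 h⁻¹; fraction remaining f = e^(−kτ) = e^(−0.030137×72) ≈ 0.1142.
Single-dose peak C₀ = D/Vd = 1247/181 ≈ 6.890 mg/L.
Steady-state trough Cmin,ss = C₀·f/(1−f) ≈ 6.890 × 0.1142/0.8858 ≈ 0.888 mg/L.
Trough 0.9 mg/L vs MEC 2 mg/L: subtherapeutic.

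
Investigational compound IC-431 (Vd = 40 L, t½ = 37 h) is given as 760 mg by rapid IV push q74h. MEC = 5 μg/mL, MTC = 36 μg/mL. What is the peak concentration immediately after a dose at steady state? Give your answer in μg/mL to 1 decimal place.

The dosing interval is 2 half-lives, so f = 2^(−2) = 0.25.
Accumulation ratio R = 1/(1 − f) = 1/0.75 = 4/3.
Single-dose peak C₀ = D/Vd = 760/40 = 19 μg/mL.
Steady-state peak Cmax,ss = C₀·R = 19 × 4/3 ≈ 25.333 μg/mL.
Peak 25.3 μg/mL vs MTC 36 μg/mL: below toxic threshold.

25.3 μg/mL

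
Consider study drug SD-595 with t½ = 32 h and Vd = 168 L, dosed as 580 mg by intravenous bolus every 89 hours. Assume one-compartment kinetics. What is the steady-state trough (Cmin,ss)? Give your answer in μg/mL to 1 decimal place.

τ/t½ = 89/32 ≈ 2.7812, so fraction remaining f = (1/2)^(89/32) ≈ 0.1455.
At steady state, accumulation factor R = 1/(1 − e^(−kτ)) ≈ 1.1703.
Single-dose peak C₀ = D/Vd = 580/168 ≈ 3.452 μg/mL.
Steady-state peak Cmax,ss = C₀·R ≈ 3.452 × 1.1703 ≈ 4.040 μg/mL.
Steady-state trough Cmin,ss = Cmax,ss·f ≈ 4.040 × 0.1455 ≈ 0.588 μg/mL.

0.6 μg/mL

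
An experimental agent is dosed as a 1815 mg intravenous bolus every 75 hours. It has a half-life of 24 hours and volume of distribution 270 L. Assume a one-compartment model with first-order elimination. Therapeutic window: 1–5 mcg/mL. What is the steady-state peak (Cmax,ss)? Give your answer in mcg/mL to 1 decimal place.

τ/t½ = 75/24 ≈ 3.125, so fraction remaining f = (1/2)^(75/24) ≈ 0.1146.
Accumulation ratio R = 1/(1 − f) ≈ 1/0.8854 ≈ 1.1294.
Each bolus raises the concentration by D/Vd = 1815/270 ≈ 6.722 mcg/mL.
Cmax,ss = C₀/(1 − f) ≈ 6.722/0.8854 ≈ 7.592 mcg/mL.
Peak 7.6 mcg/mL vs MTC 5 mcg/mL: exceeds toxic threshold.

7.6 mcg/mL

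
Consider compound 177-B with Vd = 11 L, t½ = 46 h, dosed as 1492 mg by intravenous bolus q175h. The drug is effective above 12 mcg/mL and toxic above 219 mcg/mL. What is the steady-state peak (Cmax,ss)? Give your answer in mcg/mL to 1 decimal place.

146.1 mcg/mL

k = ln2/t½ = ln2/46 ≈ 0.015068 h⁻¹; fraction remaining f = e^(−kτ) = e^(−0.015068×175) ≈ 0.0716.
At steady state, accumulation factor R = 1/(1 − e^(−kτ)) ≈ 1.0771.
Each bolus raises the concentration by D/Vd = 1492/11 ≈ 135.636 mcg/mL.
Steady-state peak Cmax,ss = C₀·R ≈ 135.636 × 1.0771 ≈ 146.094 mcg/mL.
Peak 146.1 mcg/mL vs MTC 219 mcg/mL: below toxic threshold.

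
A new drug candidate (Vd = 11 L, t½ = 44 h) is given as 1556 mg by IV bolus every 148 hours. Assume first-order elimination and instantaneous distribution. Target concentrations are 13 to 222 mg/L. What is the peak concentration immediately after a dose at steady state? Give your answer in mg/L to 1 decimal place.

156.7 mg/L

k = ln2/t½ = ln2/44 ≈ 0.015753 h⁻¹; fraction remaining f = e^(−kτ) = e^(−0.015753×148) ≈ 0.0972.
Accumulation ratio R = 1/(1 − f) ≈ 1/0.9028 ≈ 1.1077.
Each bolus raises the concentration by D/Vd = 1556/11 ≈ 141.455 mg/L.
Steady-state peak Cmax,ss = C₀·R ≈ 141.455 × 1.1077 ≈ 156.690 mg/L.
Peak 156.7 mg/L vs MTC 222 mg/L: below toxic threshold.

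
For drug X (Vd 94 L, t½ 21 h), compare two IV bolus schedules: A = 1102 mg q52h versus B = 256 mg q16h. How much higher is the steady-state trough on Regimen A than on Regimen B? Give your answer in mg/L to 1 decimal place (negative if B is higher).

-1.3 mg/L

Regimen A: f = (1/2)^(52/21) ≈ 0.1797; Cmin,ss = (1102/94)·f/(1−f) ≈ 2.568 mg/L.
Regimen B: f = (1/2)^(16/21) ≈ 0.5897; Cmin,ss = (256/94)·f/(1−f) ≈ 3.914 mg/L.
Difference ≈ 2.568 − 3.914 ≈ -1.346 mg/L.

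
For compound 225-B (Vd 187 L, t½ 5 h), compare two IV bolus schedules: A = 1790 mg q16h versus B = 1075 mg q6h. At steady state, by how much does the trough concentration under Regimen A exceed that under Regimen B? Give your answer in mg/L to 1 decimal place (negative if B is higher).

Regimen A: f = (1/2)^(16/5) ≈ 0.1088; Cmin,ss = (1790/187)·f/(1−f) ≈ 1.169 mg/L.
Regimen B: f = (1/2)^(6/5) ≈ 0.4353; Cmin,ss = (1075/187)·f/(1−f) ≈ 4.431 mg/L.
Difference ≈ 1.169 − 4.431 ≈ -3.262 mg/L.

-3.3 mg/L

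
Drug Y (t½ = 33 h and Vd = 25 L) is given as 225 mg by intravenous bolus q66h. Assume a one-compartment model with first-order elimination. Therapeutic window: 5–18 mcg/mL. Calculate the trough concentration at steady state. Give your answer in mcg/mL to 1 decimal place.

The dosing interval is 2 half-lives, so f = 2^(−2) = 0.25.
At steady state, R = 1/(1 − 0.25) = 4/3.
Single-dose peak C₀ = D/Vd = 225/25 = 9 mcg/mL.
Steady-state peak Cmax,ss = C₀·R = 9 × 4/3 ≈ 12.000 mcg/mL.
Steady-state trough Cmin,ss = Cmax,ss·f ≈ 12.000 × 0.25 ≈ 3.000 mcg/mL.
Trough 3.0 mcg/mL vs MEC 5 mcg/mL: subtherapeutic.

3.0 mcg/mL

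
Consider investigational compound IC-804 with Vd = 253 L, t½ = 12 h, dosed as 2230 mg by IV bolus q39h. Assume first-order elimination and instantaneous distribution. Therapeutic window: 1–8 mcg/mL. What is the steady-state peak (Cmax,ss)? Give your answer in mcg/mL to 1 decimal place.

9.8 mcg/mL

Over one 39-h interval, 39/12 ≈ 3.25 half-lives elapse, leaving f ≈ 0.1051 of each dose.
At steady state, accumulation factor R = 1/(1 − e^(−kτ)) ≈ 1.1174.
Single-dose peak C₀ = D/Vd = 2230/253 ≈ 8.814 mcg/mL.
Steady-state peak Cmax,ss = C₀·R ≈ 8.814 × 1.1174 ≈ 9.849 mcg/mL.
Peak 9.8 mcg/mL vs MTC 8 mcg/mL: exceeds toxic threshold.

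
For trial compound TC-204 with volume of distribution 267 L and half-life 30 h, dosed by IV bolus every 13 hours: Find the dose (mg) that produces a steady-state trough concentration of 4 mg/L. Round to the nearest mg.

τ/t½ = 13/30 ≈ 0.43333, so f = (1/2)^(13/30) ≈ 0.740549.
Cmin,ss = (D/Vd)·f/(1−f), so D = Cmin,ss·Vd·(1−f)/f.
D = 4 × 267 × (1−f)/f ≈ 4 × 267 × 0.35035 ≈ 374.17 mg.

374 mg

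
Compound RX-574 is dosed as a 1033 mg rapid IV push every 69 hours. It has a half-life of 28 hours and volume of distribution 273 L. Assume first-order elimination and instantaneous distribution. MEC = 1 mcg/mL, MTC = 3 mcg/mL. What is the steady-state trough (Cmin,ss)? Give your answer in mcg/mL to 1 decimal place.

k = ln2/t½ = ln2/28 ≈ 0.024755 h⁻¹; fraction remaining f = e^(−kτ) = e^(−0.024755×69) ≈ 0.1812.
At steady state, accumulation factor R = 1/(1 − e^(−kτ)) ≈ 1.2213.
Single-dose peak C₀ = D/Vd = 1033/273 ≈ 3.784 mcg/mL.
Steady-state peak Cmax,ss = C₀·R ≈ 3.784 × 1.2213 ≈ 4.621 mcg/mL.
Steady-state trough Cmin,ss = Cmax,ss·f ≈ 4.621 × 0.1812 ≈ 0.837 mcg/mL.
Trough 0.8 mcg/mL vs MEC 1 mcg/mL: subtherapeutic.

0.8 mcg/mL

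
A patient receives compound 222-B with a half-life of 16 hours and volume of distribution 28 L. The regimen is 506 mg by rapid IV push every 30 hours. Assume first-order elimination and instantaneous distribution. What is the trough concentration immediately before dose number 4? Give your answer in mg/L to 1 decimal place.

6.6 mg/L

f = (1/2)^(τ/t½) = (1/2)^(30/16) ≈ 0.2726.
C₀ = D/Vd = 506/28 ≈ 18.071 mg/L.
Before the 4th dose, 3 doses have been given. Superposition: Cmin = C₀·(f + f² + … + f^3).
≈ 18.071 × (0.2726 + 0.0743 + 0.0203) ≈ 18.071 × 0.3672 ≈ 6.636 mg/L.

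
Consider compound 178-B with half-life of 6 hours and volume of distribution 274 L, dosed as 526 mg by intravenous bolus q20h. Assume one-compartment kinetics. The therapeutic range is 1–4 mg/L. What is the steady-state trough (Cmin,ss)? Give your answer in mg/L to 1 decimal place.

0.2 mg/L

k = ln2/t½ = ln2/6 ≈ 0.115525 h⁻¹; fraction remaining f = e^(−kτ) = e^(−0.115525×20) ≈ 0.0992.
Single-dose peak C₀ = D/Vd = 526/274 ≈ 1.920 mg/L.
Steady-state trough Cmin,ss = C₀·f/(1−f) ≈ 1.920 × 0.0992/0.9008 ≈ 0.211 mg/L.
Trough 0.2 mg/L vs MEC 1 mg/L: subtherapeutic.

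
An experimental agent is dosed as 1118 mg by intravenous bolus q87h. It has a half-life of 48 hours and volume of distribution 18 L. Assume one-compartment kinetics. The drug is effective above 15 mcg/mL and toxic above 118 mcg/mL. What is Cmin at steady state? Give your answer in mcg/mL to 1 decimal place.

24.7 mcg/mL

k = ln2/t½ = ln2/48 ≈ 0.014441 h⁻¹; fraction remaining f = e^(−kτ) = e^(−0.014441×87) ≈ 0.2847.
Accumulation ratio R = 1/(1 − f) ≈ 1/0.7153 ≈ 1.3980.
Each bolus raises the concentration by D/Vd = 1118/18 ≈ 62.111 mcg/mL.
Steady-state peak Cmax,ss = C₀·R ≈ 62.111 × 1.3980 ≈ 86.831 mcg/mL.
One interval later, Cmin,ss = Cmax,ss·e^(−kτ) ≈ 86.831 × 0.2847 ≈ 24.721 mcg/mL.
Trough 24.7 mcg/mL vs MEC 15 mcg/mL: adequate.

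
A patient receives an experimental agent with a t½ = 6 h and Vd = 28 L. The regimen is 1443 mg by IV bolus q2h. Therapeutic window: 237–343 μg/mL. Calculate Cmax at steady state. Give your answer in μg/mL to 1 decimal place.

Over one 2-h interval, 2/6 ≈ 0.33333 half-lives elapse, leaving f ≈ 0.7937 of each dose.
At steady state, accumulation factor R = 1/(1 − e^(−kτ)) ≈ 4.8473.
Single-dose peak C₀ = D/Vd = 1443/28 ≈ 51.536 μg/mL.
Cmax,ss = C₀/(1 − f) ≈ 51.536/0.2063 ≈ 249.811 μg/mL.
Peak 249.8 μg/mL vs MTC 343 μg/mL: below toxic threshold.

249.8 μg/mL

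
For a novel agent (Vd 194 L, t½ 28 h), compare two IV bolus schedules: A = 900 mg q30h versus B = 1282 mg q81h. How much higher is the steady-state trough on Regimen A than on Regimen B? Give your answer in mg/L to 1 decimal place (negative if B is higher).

3.2 mg/L

Regimen A: f = (1/2)^(30/28) ≈ 0.4758; Cmin,ss = (900/194)·f/(1−f) ≈ 4.211 mg/L.
Regimen B: f = (1/2)^(81/28) ≈ 0.1346; Cmin,ss = (1282/194)·f/(1−f) ≈ 1.028 mg/L.
Difference ≈ 4.211 − 1.028 ≈ 3.183 mg/L.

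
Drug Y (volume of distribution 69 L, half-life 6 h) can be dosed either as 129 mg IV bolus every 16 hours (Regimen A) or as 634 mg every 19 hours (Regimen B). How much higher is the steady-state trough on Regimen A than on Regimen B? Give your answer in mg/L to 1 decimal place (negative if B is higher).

Regimen A: f = (1/2)^(16/6) ≈ 0.1575; Cmin,ss = (129/69)·f/(1−f) ≈ 0.350 mg/L.
Regimen B: f = (1/2)^(19/6) ≈ 0.1114; Cmin,ss = (634/69)·f/(1−f) ≈ 1.152 mg/L.
Difference ≈ 0.350 − 1.152 ≈ -0.802 mg/L.

-0.8 mg/L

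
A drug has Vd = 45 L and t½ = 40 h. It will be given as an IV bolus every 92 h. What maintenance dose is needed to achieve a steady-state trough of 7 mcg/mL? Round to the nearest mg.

1236 mg

τ/t½ = 92/40 ≈ 2.3, so f = (1/2)^(92/40) ≈ 0.203063.
Cmin,ss = (D/Vd)·f/(1−f), so D = Cmin,ss·Vd·(1−f)/f.
D = 7 × 45 × (1−f)/f ≈ 7 × 45 × 3.92458 ≈ 1236.24 mg.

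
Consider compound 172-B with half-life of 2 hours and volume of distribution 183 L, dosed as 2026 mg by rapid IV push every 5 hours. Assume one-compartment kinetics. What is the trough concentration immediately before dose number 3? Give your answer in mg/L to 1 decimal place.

f = (1/2)^(τ/t½) = (1/2)^(5/2) ≈ 0.1768.
C₀ = D/Vd = 2026/183 ≈ 11.071 mg/L.
Before the 3rd dose, 2 doses have been given. Superposition: Cmin = C₀·(f + f²).
≈ 11.071 × (0.1768 + 0.0313) ≈ 11.071 × 0.2081 ≈ 2.304 mg/L.

2.3 mg/L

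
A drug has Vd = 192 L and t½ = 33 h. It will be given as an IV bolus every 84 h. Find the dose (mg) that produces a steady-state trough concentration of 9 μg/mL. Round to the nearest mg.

τ/t½ = 84/33 ≈ 2.5455, so f = (1/2)^(84/33) ≈ 0.171294.
Cmin,ss = (D/Vd)·f/(1−f), so D = Cmin,ss·Vd·(1−f)/f.
D = 9 × 192 × (1−f)/f ≈ 9 × 192 × 4.83792 ≈ 8359.93 mg.

8360 mg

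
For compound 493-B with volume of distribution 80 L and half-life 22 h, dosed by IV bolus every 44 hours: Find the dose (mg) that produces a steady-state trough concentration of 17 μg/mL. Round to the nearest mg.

4080 mg

τ/t½ = 44/22 ≈ 2, so f = (1/2)^(44/22) ≈ 0.250000.
Cmin,ss = (D/Vd)·f/(1−f), so D = Cmin,ss·Vd·(1−f)/f.
D = 17 × 80 × (1−f)/f ≈ 17 × 80 × 3.00000 ≈ 4080.00 mg.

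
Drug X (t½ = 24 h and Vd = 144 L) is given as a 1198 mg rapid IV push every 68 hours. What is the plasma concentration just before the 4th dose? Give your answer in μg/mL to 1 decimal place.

1.4 μg/mL

f = (1/2)^(τ/t½) = (1/2)^(68/24) ≈ 0.1403.
C₀ = D/Vd = 1198/144 ≈ 8.319 μg/mL.
Before the 4th dose, 3 doses have been given. Superposition: Cmin = C₀·(f + f² + … + f^3).
≈ 8.319 × (0.1403 + 0.0197 + 0.0028) ≈ 8.319 × 0.1628 ≈ 1.354 μg/mL.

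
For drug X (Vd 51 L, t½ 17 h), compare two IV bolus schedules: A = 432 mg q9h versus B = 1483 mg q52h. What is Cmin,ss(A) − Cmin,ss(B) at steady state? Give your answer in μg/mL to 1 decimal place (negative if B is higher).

Regimen A: f = (1/2)^(9/17) ≈ 0.6928; Cmin,ss = (432/51)·f/(1−f) ≈ 19.103 μg/mL.
Regimen B: f = (1/2)^(52/17) ≈ 0.1200; Cmin,ss = (1483/51)·f/(1−f) ≈ 3.965 μg/mL.
Difference ≈ 19.103 − 3.965 ≈ 15.138 μg/mL.

15.1 μg/mL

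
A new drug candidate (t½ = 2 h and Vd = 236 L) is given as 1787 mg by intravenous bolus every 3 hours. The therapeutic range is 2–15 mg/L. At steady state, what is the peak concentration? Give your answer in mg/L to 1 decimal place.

11.7 mg/L

Over one 3-h interval, 3/2 ≈ 1.5 half-lives elapse, leaving f ≈ 0.3536 of each dose.
At steady state, accumulation factor R = 1/(1 − e^(−kτ)) ≈ 1.5470.
Each bolus raises the concentration by D/Vd = 1787/236 ≈ 7.572 mg/L.
Steady-state peak Cmax,ss = C₀·R ≈ 7.572 × 1.5470 ≈ 11.714 mg/L.
Peak 11.7 mg/L vs MTC 15 mg/L: below toxic threshold.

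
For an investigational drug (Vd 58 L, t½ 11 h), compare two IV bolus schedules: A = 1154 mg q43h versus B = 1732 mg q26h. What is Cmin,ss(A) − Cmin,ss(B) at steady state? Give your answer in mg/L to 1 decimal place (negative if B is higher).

Regimen A: f = (1/2)^(43/11) ≈ 0.0666; Cmin,ss = (1154/58)·f/(1−f) ≈ 1.420 mg/L.
Regimen B: f = (1/2)^(26/11) ≈ 0.1943; Cmin,ss = (1732/58)·f/(1−f) ≈ 7.201 mg/L.
Difference ≈ 1.420 − 7.201 ≈ -5.781 mg/L.

-5.8 mg/L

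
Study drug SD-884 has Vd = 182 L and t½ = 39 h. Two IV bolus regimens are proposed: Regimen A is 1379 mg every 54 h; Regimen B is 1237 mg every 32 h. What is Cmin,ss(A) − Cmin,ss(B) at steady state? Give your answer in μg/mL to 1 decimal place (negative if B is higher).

Regimen A: f = (1/2)^(54/39) ≈ 0.3830; Cmin,ss = (1379/182)·f/(1−f) ≈ 4.703 μg/mL.
Regimen B: f = (1/2)^(32/39) ≈ 0.5662; Cmin,ss = (1237/182)·f/(1−f) ≈ 8.871 μg/mL.
Difference ≈ 4.703 − 8.871 ≈ -4.168 μg/mL.

-4.2 μg/mL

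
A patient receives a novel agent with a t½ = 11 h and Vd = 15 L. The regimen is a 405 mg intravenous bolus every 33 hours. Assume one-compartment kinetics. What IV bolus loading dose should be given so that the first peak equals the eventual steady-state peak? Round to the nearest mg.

f = (1/2)^(33/11) ≈ 0.125000; accumulation ratio R = 1/(1−f) ≈ 1.14286.
Loading dose to hit Cmax,ss on first dose: D_load = D_maint·R ≈ 405 × 1.14286 ≈ 462.86 mg.

463 mg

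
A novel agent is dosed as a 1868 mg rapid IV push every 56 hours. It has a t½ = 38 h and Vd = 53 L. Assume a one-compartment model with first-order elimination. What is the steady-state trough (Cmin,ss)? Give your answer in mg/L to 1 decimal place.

19.8 mg/L

k = ln2/t½ = ln2/38 ≈ 0.018241 h⁻¹; fraction remaining f = e^(−kτ) = e^(−0.018241×56) ≈ 0.3601.
Each bolus raises the concentration by D/Vd = 1868/53 ≈ 35.245 mg/L.
Steady-state trough Cmin,ss = C₀·f/(1−f) ≈ 35.245 × 0.3601/0.6399 ≈ 19.834 mg/L.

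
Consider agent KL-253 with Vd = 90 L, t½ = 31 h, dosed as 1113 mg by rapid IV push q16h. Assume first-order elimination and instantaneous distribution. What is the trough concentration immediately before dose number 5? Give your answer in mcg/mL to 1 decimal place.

f = (1/2)^(τ/t½) = (1/2)^(16/31) ≈ 0.6992.
C₀ = D/Vd = 1113/90 ≈ 12.367 mcg/mL.
Before the 5th dose, 4 doses have been given. Superposition: Cmin = C₀·(f + f² + … + f^4).
≈ 12.367 × (0.6992 + 0.4889 + 0.3418 + 0.2390) ≈ 12.367 × 1.7689 ≈ 21.876 mcg/mL.

21.9 mcg/mL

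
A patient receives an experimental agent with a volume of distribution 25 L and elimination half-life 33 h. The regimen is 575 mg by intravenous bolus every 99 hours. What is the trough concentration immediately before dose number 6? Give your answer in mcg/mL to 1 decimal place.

3.3 mcg/mL

f = (1/2)^(τ/t½) = (1/2)^(99/33) ≈ 0.1250.
C₀ = D/Vd = 575/25 ≈ 23.000 mcg/mL.
Before the 6th dose, 5 doses have been given. Superposition: Cmin = C₀·(f + f² + … + f^5).
≈ 23.000 × (0.1250 + 0.0156 + 0.0020 + 0.0002 + 0.0000) ≈ 23.000 × 0.1428 ≈ 3.284 mcg/mL.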